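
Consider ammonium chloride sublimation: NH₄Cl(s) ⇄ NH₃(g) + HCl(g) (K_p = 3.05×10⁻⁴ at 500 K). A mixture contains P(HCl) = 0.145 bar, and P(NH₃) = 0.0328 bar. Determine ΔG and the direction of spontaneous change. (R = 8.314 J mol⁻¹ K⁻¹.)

ΔG = 11.4 kJ/mol; the forward reaction is non-spontaneous

(NH₄Cl is a pure solid — omitted from Q_p.)
Q_p = P(NH₃)·P(HCl) = (0.0328)·(0.145) = 0.00476
ΔG = RT ln(Q_p/K_p) = (8.314 J mol⁻¹ K⁻¹)(500 K) × ln(0.00476/3.05×10⁻⁴)
   = (4.157 kJ/mol)(2.748) = 11.4 kJ/mol
ΔG > 0, so the forward reaction is non-spontaneous (proceeds in reverse).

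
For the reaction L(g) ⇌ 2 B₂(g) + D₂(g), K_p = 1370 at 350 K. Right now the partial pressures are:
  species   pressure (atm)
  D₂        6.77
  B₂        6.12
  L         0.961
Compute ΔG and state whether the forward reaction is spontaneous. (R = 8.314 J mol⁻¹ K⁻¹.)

ΔG = -4.79 kJ/mol; the forward reaction is spontaneous

Q_p = P(B₂)²·P(D₂) / P(L) = (6.12)²·(6.77) / (0.961) = 264
ΔG = RT ln(Q_p/K_p) = (8.314 J mol⁻¹ K⁻¹)(350 K) × ln(264/1370)
   = (2.910 kJ/mol)(-1.647) = -4.79 kJ/mol
ΔG < 0, so the forward reaction is spontaneous (proceeds forward).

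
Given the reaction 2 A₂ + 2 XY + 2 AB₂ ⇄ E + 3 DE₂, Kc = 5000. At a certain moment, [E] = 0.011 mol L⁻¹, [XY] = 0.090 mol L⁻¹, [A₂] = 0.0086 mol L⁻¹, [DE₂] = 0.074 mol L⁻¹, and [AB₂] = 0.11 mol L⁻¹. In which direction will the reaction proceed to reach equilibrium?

toward products

Qc = [E]·[DE₂]³ / ([A₂]²·[XY]²·[AB₂]²) = (0.011)·(0.074)³ / ((0.0086)²·(0.090)²·(0.11)²) = 610
Qc = 610 < Kc = 5000, so the forward reaction proceeds.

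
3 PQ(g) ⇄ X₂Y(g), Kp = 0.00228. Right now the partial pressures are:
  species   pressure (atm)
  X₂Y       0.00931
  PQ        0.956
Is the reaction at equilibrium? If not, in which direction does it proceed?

reverse (toward reactants)

Qp = P(X₂Y) / P(PQ)³ = (0.00931) / (0.956)³ = 0.0107
Qp = 0.0107 > Kp = 0.00228, so the reverse reaction proceeds.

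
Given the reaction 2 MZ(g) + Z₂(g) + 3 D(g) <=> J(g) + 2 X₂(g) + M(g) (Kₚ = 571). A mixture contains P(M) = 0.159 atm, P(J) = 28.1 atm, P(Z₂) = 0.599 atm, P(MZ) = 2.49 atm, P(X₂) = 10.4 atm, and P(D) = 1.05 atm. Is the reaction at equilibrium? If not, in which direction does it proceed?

in the forward direction

Qₚ = P(J)·P(X₂)²·P(M) / (P(MZ)²·P(Z₂)·P(D)³) = (28.1)·(10.4)²·(0.159) / ((2.49)²·(0.599)·(1.05)³) = 112
Qₚ = 112 < Kₚ = 571, so the forward reaction proceeds.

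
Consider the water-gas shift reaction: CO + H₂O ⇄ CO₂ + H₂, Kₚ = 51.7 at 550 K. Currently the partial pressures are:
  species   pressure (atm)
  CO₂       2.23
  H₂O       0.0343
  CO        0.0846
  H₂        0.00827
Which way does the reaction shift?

Qₚ = P(CO₂)·P(H₂) / (P(CO)·P(H₂O)) = (2.23)·(0.00827) / ((0.0846)·(0.0343)) = 6.36
Qₚ = 6.36 < Kₚ = 51.7, so the forward reaction proceeds.

in the forward direction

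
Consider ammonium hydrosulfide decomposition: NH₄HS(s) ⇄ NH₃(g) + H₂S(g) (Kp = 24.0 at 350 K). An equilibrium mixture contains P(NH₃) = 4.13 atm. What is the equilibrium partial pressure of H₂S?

(NH₄HS is a pure solid — omitted from Kp.)
At equilibrium, Kp = P(NH₃)·P(H₂S) = 24.0.
(4.13)·(P(H₂S)) = 24.0
P(H₂S) = 5.81 atm

P(H₂S) = 5.81 atm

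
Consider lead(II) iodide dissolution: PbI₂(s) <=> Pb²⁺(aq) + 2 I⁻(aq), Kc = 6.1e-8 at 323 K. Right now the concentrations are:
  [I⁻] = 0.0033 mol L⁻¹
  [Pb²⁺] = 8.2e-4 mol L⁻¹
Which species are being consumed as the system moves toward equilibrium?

(PbI₂ is a pure solid — omitted from Qc.)
Qc = [Pb²⁺]·[I⁻]² = (8.2e-4)·(0.0033)² = 8.9e-9
Qc = 8.9e-9 < Kc = 6.1e-8: net forward reaction.

PbI₂ (reactants)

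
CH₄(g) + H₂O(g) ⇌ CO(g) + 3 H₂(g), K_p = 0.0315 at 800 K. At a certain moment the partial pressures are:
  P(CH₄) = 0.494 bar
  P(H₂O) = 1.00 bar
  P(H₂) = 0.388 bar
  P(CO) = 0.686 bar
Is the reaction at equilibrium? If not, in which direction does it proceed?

Q_p = P(CO)·P(H₂)³ / (P(CH₄)·P(H₂O)) = (0.686)·(0.388)³ / ((0.494)·(1.00)) = 0.0811
Q_p = 0.0811 > K_p = 0.0315, so the reverse reaction proceeds.

reverse (toward reactants)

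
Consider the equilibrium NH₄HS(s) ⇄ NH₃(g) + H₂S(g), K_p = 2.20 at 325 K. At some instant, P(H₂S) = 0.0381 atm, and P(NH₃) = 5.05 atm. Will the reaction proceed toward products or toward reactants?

(NH₄HS is a pure solid — omitted from Q_p.)
Q_p = P(NH₃)·P(H₂S) = (5.05)·(0.0381) = 0.192
Q_p = 0.192 < K_p = 2.20, so the forward reaction proceeds.

forward (toward products)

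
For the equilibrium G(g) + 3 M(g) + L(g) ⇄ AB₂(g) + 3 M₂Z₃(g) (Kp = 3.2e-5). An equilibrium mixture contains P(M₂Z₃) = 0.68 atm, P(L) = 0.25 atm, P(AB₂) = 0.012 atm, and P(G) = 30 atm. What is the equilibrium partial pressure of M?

P(M) = 2.5 atm

At equilibrium, Kp = P(AB₂)·P(M₂Z₃)³ / (P(G)·P(M)³·P(L)) = 3.2e-5.
(0.012)·(0.68)³ / ((30)·(P(M))³·(0.25)) = 3.2e-5
P(M)³ = 15.7 ⇒ P(M) = 2.5 atm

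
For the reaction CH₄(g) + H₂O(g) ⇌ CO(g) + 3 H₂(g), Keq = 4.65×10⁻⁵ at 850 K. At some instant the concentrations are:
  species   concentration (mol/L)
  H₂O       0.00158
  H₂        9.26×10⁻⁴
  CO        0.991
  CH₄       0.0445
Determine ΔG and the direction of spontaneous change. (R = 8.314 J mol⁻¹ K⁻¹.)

ΔG = -10.1 kJ/mol; the forward reaction is spontaneous

Q = [CO]·[H₂]³ / ([CH₄]·[H₂O]) = (0.991)·(9.26×10⁻⁴)³ / ((0.0445)·(0.00158)) = 1.12×10⁻⁵
ΔG = RT ln(Q/Keq) = (8.314 J mol⁻¹ K⁻¹)(850 K) × ln(1.12×10⁻⁵/4.65×10⁻⁵)
   = (7.067 kJ/mol)(-1.424) = -10.1 kJ/mol
ΔG < 0, so the forward reaction is spontaneous (proceeds forward).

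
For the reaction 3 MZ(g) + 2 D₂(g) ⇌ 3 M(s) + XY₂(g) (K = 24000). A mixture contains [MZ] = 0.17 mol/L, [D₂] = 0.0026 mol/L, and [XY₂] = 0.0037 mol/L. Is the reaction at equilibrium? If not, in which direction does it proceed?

to the left

(M is a pure solid — omitted from Q.)
Q = [XY₂] / ([MZ]³·[D₂]²) = (0.0037) / ((0.17)³·(0.0026)²) = 1.1×10⁵
Q = 1.1×10⁵ > K = 24000, so the reverse reaction proceeds.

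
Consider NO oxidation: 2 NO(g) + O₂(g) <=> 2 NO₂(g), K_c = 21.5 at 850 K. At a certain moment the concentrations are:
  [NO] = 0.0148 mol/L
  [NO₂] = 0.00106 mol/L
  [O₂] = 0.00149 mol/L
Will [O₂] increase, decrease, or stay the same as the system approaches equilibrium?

Q_c = [NO₂]² / ([NO]²·[O₂]) = (0.00106)² / ((0.0148)²·(0.00149)) = 3.44
Q_c = 3.44 < K_c = 21.5: net forward reaction.
O₂ is a reactant, so it decreases.

decrease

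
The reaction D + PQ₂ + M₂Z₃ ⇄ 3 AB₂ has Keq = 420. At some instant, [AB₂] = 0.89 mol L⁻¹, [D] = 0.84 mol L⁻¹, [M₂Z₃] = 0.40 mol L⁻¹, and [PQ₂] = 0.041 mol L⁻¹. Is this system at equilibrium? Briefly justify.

no; Q < K, reaction proceeds forward

Q = [AB₂]³ / ([D]·[PQ₂]·[M₂Z₃]) = (0.89)³ / ((0.84)·(0.041)·(0.40)) = 51
Q = 51 < Keq = 420: net forward reaction.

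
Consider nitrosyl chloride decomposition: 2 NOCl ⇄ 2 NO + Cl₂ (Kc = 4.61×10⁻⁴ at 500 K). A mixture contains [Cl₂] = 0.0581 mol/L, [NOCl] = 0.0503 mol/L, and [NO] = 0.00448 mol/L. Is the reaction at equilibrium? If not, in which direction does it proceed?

Qc = [NO]²·[Cl₂] / [NOCl]² = (0.00448)²·(0.0581) / (0.0503)² = 4.61×10⁻⁴
Qc = 4.61×10⁻⁴ = Kc, so the system is already at equilibrium.

at equilibrium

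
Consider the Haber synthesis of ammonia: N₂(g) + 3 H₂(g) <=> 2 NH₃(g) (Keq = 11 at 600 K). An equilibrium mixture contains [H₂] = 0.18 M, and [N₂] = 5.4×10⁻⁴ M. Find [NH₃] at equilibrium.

At equilibrium, Keq = [NH₃]² / ([N₂]·[H₂]³) = 11.
([NH₃])² / ((5.4×10⁻⁴)·(0.18)³) = 11
[NH₃]² = 3.46×10⁻⁵ ⇒ [NH₃] = 0.0059 M

[NH₃] = 0.0059 M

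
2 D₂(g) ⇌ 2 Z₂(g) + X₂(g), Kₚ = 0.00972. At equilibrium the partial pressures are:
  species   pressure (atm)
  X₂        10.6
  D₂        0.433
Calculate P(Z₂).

P(Z₂) = 0.0131 atm

At equilibrium, Kₚ = P(Z₂)²·P(X₂) / P(D₂)² = 0.00972.
(P(Z₂))²·(10.6) / (0.433)² = 0.00972
P(Z₂)² = 1.72e-4 ⇒ P(Z₂) = 0.0131 atm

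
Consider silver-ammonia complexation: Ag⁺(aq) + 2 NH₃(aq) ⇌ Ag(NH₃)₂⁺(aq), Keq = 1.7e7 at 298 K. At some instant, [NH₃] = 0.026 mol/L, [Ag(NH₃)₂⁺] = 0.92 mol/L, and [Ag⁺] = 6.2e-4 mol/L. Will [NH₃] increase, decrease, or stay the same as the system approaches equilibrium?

decrease

Q = [Ag(NH₃)₂⁺] / ([Ag⁺]·[NH₃]²) = (0.92) / ((6.2e-4)·(0.026)²) = 2.2e6
Q = 2.2e6 < Keq = 1.7e7: net forward reaction.
NH₃ is a reactant, so it decreases.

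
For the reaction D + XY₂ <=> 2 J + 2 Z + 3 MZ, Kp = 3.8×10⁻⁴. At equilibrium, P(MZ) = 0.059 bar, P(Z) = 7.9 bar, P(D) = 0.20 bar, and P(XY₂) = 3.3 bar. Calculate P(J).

P(J) = 0.14 bar

At equilibrium, Kp = P(J)²·P(Z)²·P(MZ)³ / (P(D)·P(XY₂)) = 3.8×10⁻⁴.
(P(J))²·(7.9)²·(0.059)³ / ((0.20)·(3.3)) = 3.8×10⁻⁴
P(J)² = 0.0196 ⇒ P(J) = 0.14 bar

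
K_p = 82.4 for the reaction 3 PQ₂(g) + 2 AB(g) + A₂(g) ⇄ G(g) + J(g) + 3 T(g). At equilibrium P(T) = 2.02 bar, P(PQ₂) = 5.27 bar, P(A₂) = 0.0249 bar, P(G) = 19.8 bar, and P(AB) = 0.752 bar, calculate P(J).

P(J) = 1.04 bar

At equilibrium, K_p = P(G)·P(J)·P(T)³ / (P(PQ₂)³·P(AB)²·P(A₂)) = 82.4.
(19.8)·(P(J))·(2.02)³ / ((5.27)³·(0.752)²·(0.0249)) = 82.4
P(J) = 1.04 bar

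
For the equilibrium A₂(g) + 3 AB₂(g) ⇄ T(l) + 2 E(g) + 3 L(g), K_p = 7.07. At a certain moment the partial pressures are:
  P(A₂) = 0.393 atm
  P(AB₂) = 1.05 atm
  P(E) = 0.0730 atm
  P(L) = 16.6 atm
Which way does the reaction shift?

in the reverse direction

(T is a pure liquid — omitted from Q_p.)
Q_p = P(E)²·P(L)³ / (P(A₂)·P(AB₂)³) = (0.0730)²·(16.6)³ / ((0.393)·(1.05)³) = 53.6
Q_p = 53.6 > K_p = 7.07, so the reverse reaction proceeds.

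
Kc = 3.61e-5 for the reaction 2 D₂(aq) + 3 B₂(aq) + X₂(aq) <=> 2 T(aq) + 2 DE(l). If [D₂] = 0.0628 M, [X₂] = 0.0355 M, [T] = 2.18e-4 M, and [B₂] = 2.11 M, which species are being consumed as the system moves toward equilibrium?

none (at equilibrium)

(DE is a pure liquid — omitted from Qc.)
Qc = [T]² / ([D₂]²·[B₂]³·[X₂]) = (2.18e-4)² / ((0.0628)²·(2.11)³·(0.0355)) = 3.61e-5
Qc = 3.61e-5 = Kc; the system is at equilibrium.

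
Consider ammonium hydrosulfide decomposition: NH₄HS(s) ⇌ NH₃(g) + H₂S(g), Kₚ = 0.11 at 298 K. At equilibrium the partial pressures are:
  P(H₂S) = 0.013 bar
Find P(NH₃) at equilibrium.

(NH₄HS is a pure solid — omitted from Kₚ.)
At equilibrium, Kₚ = P(NH₃)·P(H₂S) = 0.11.
(P(NH₃))·(0.013) = 0.11
P(NH₃) = 8.46 = 8.5 bar

P(NH₃) = 8.5 bar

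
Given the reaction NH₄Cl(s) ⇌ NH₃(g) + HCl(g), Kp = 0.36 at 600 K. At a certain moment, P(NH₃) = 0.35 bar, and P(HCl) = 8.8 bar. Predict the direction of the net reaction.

(NH₄Cl is a pure solid — omitted from Qp.)
Qp = P(NH₃)·P(HCl) = (0.35)·(8.8) = 3.1
Qp = 3.1 > Kp = 0.36, so the reverse reaction proceeds.

reverse (toward reactants)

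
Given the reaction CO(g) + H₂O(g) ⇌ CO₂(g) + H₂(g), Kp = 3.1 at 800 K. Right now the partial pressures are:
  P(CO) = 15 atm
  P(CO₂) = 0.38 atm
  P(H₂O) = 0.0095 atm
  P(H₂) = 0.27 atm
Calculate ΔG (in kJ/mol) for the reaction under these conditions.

ΔG = -9.71 kJ/mol

Qp = P(CO₂)·P(H₂) / (P(CO)·P(H₂O)) = (0.38)·(0.27) / ((15)·(0.0095)) = 0.720
ΔG = RT ln(Qp/Kp) = (8.314 J mol⁻¹ K⁻¹)(800 K) × ln(0.720/3.1)
   = (6.651 kJ/mol)(-1.460) = -9.71 kJ/mol
ΔG < 0, so the forward reaction is spontaneous (proceeds forward).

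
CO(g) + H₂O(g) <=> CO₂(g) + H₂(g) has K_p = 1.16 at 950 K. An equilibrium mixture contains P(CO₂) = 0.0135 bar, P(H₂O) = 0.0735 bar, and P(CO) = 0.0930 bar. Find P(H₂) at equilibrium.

P(H₂) = 0.587 bar

At equilibrium, K_p = P(CO₂)·P(H₂) / (P(CO)·P(H₂O)) = 1.16.
(0.0135)·(P(H₂)) / ((0.0930)·(0.0735)) = 1.16
P(H₂) = 0.587 bar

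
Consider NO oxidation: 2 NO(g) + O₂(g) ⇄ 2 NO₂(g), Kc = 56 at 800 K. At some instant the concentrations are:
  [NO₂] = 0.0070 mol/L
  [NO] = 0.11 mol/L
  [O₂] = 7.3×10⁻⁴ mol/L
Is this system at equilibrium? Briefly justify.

Qc = [NO₂]² / ([NO]²·[O₂]) = (0.0070)² / ((0.11)²·(7.3×10⁻⁴)) = 5.5
Qc = 5.5 < Kc = 56: net forward reaction.

no; Q < K, reaction proceeds forward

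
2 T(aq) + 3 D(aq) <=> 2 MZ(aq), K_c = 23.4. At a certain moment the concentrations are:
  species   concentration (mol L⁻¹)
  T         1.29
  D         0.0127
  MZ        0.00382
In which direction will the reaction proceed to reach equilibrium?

Q_c = [MZ]² / ([T]²·[D]³) = (0.00382)² / ((1.29)²·(0.0127)³) = 4.28
Q_c = 4.28 < K_c = 23.4, so the forward reaction proceeds.

forward (toward products)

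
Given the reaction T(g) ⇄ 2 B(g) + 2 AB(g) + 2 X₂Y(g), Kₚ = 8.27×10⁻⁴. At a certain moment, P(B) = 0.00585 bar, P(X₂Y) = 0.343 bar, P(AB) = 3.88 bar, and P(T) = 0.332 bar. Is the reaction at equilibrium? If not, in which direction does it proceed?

to the right

Qₚ = P(B)²·P(AB)²·P(X₂Y)² / P(T) = (0.00585)²·(3.88)²·(0.343)² / (0.332) = 1.83×10⁻⁴
Qₚ = 1.83×10⁻⁴ < Kₚ = 8.27×10⁻⁴, so the forward reaction proceeds.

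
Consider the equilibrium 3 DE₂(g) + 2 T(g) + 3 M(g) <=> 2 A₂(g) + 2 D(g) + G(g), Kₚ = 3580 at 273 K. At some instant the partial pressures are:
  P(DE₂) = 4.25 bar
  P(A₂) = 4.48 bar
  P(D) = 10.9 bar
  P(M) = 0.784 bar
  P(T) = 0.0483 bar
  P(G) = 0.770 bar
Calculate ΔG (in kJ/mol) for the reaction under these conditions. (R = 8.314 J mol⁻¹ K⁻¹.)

Qₚ = P(A₂)²·P(D)²·P(G) / (P(DE₂)³·P(T)²·P(M)³) = (4.48)²·(10.9)²·(0.770) / ((4.25)³·(0.0483)²·(0.784)³) = 21300
ΔG = RT ln(Qₚ/Kₚ) = (8.314 J mol⁻¹ K⁻¹)(273 K) × ln(21300/3580)
   = (2.270 kJ/mol)(1.783) = 4.05 kJ/mol
ΔG > 0, so the forward reaction is non-spontaneous (proceeds in reverse).

ΔG = 4.05 kJ/mol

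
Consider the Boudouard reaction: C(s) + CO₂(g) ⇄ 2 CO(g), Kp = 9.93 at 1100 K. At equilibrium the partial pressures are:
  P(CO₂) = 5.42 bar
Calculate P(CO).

(C is a pure solid — omitted from Kp.)
At equilibrium, Kp = P(CO)² / P(CO₂) = 9.93.
(P(CO))² / (5.42) = 9.93
P(CO)² = 53.8 ⇒ P(CO) = 7.34 bar

P(CO) = 7.34 bar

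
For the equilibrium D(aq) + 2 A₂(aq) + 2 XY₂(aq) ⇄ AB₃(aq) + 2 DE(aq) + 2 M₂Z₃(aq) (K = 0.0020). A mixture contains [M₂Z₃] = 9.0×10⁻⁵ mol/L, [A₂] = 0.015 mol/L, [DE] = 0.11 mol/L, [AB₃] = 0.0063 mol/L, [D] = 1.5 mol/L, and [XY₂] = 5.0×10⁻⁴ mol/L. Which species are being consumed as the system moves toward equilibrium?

AB₃, DE, M₂Z₃ (products)

Q = [AB₃]·[DE]²·[M₂Z₃]² / ([D]·[A₂]²·[XY₂]²) = (0.0063)·(0.11)²·(9.0×10⁻⁵)² / ((1.5)·(0.015)²·(5.0×10⁻⁴)²) = 0.0073
Q = 0.0073 > K = 0.0020: net reverse reaction.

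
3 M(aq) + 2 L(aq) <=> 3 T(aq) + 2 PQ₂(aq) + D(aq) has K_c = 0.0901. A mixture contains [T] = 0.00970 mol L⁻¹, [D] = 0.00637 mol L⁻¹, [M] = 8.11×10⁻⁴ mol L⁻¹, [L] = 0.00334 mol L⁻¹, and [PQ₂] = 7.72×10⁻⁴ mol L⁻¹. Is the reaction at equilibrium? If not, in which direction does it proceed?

toward reactants

Q_c = [T]³·[PQ₂]²·[D] / ([M]³·[L]²) = (0.00970)³·(7.72×10⁻⁴)²·(0.00637) / ((8.11×10⁻⁴)³·(0.00334)²) = 0.582
Q_c = 0.582 > K_c = 0.0901, so the reverse reaction proceeds.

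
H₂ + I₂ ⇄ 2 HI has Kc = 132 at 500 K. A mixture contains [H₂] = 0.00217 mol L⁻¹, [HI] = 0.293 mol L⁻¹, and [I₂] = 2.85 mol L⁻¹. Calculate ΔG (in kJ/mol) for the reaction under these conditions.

Qc = [HI]² / ([H₂]·[I₂]) = (0.293)² / ((0.00217)·(2.85)) = 13.9
ΔG = RT ln(Qc/Kc) = (8.314 J mol⁻¹ K⁻¹)(500 K) × ln(13.9/132)
   = (4.157 kJ/mol)(-2.251) = -9.36 kJ/mol
ΔG < 0, so the forward reaction is spontaneous (proceeds forward).

ΔG = -9.36 kJ/mol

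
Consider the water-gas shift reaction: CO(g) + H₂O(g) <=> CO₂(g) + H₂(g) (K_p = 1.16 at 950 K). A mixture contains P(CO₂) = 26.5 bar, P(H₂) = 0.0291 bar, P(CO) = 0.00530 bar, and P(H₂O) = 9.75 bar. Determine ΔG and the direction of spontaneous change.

ΔG = 20.2 kJ/mol; the forward reaction is non-spontaneous

Q_p = P(CO₂)·P(H₂) / (P(CO)·P(H₂O)) = (26.5)·(0.0291) / ((0.00530)·(9.75)) = 14.9
ΔG = RT ln(Q_p/K_p) = (8.314 J mol⁻¹ K⁻¹)(950 K) × ln(14.9/1.16)
   = (7.898 kJ/mol)(2.553) = 20.2 kJ/mol
ΔG > 0, so the forward reaction is non-spontaneous (proceeds in reverse).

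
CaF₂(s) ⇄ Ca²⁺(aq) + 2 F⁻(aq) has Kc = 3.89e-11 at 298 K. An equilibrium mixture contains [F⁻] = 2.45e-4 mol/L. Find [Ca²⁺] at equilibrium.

[Ca²⁺] = 6.48e-4 mol/L

(CaF₂ is a pure solid — omitted from Kc.)
At equilibrium, Kc = [Ca²⁺]·[F⁻]² = 3.89e-11.
([Ca²⁺])·(2.45e-4)² = 3.89e-11
[Ca²⁺] = 6.48e-4 mol/L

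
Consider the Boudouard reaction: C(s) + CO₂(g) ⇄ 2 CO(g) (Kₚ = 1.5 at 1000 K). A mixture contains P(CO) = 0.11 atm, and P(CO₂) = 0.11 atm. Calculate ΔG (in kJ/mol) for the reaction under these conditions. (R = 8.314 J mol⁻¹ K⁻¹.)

ΔG = -21.7 kJ/mol

(C is a pure solid — omitted from Qₚ.)
Qₚ = P(CO)² / P(CO₂) = (0.11)² / (0.11) = 0.110
ΔG = RT ln(Qₚ/Kₚ) = (8.314 J mol⁻¹ K⁻¹)(1000 K) × ln(0.110/1.5)
   = (8.314 kJ/mol)(-2.613) = -21.7 kJ/mol
ΔG < 0, so the forward reaction is spontaneous (proceeds forward).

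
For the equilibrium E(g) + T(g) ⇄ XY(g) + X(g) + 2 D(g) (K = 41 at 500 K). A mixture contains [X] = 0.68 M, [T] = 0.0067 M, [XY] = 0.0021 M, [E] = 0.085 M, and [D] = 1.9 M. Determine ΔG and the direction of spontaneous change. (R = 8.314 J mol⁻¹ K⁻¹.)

ΔG = -6.28 kJ/mol; the forward reaction is spontaneous

Q = [XY]·[X]·[D]² / ([E]·[T]) = (0.0021)·(0.68)·(1.9)² / ((0.085)·(0.0067)) = 9.05
ΔG = RT ln(Q/K) = (8.314 J mol⁻¹ K⁻¹)(500 K) × ln(9.05/41)
   = (4.157 kJ/mol)(-1.511) = -6.28 kJ/mol
ΔG < 0, so the forward reaction is spontaneous (proceeds forward).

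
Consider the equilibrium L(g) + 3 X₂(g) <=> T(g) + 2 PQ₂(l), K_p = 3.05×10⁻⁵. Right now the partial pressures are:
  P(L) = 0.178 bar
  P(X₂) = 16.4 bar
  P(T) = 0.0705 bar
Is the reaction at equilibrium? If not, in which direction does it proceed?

(PQ₂ is a pure liquid — omitted from Q_p.)
Q_p = P(T) / (P(L)·P(X₂)³) = (0.0705) / ((0.178)·(16.4)³) = 8.98×10⁻⁵
Q_p = 8.98×10⁻⁵ > K_p = 3.05×10⁻⁵, so the reverse reaction proceeds.

reverse (toward reactants)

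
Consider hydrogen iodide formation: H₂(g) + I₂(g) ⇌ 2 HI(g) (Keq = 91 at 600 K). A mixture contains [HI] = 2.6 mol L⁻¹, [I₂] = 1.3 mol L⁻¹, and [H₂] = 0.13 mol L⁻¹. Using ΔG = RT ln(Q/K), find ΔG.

Q = [HI]² / ([H₂]·[I₂]) = (2.6)² / ((0.13)·(1.3)) = 40.0
ΔG = RT ln(Q/Keq) = (8.314 J mol⁻¹ K⁻¹)(600 K) × ln(40.0/91)
   = (4.988 kJ/mol)(-0.8220) = -4.10 kJ/mol
ΔG < 0, so the forward reaction is spontaneous (proceeds forward).

ΔG = -4.10 kJ/mol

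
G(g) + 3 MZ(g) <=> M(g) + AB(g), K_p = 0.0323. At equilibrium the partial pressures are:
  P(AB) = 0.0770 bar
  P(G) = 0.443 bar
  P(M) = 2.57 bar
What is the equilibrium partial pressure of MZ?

At equilibrium, K_p = P(M)·P(AB) / (P(G)·P(MZ)³) = 0.0323.
(2.57)·(0.0770) / ((0.443)·(P(MZ))³) = 0.0323
P(MZ)³ = 13.8 ⇒ P(MZ) = 2.40 bar

P(MZ) = 2.40 bar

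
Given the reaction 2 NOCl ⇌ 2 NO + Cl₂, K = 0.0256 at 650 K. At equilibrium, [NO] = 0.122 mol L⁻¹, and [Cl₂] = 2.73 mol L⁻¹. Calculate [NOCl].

At equilibrium, K = [NO]²·[Cl₂] / [NOCl]² = 0.0256.
(0.122)²·(2.73) / ([NOCl])² = 0.0256
[NOCl]² = 1.59 ⇒ [NOCl] = 1.26 mol L⁻¹

[NOCl] = 1.26 mol L⁻¹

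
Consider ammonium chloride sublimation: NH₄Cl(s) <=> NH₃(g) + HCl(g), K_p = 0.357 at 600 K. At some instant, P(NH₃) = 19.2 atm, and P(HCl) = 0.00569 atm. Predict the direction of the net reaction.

toward products

(NH₄Cl is a pure solid — omitted from Q_p.)
Q_p = P(NH₃)·P(HCl) = (19.2)·(0.00569) = 0.109
Q_p = 0.109 < K_p = 0.357, so the forward reaction proceeds.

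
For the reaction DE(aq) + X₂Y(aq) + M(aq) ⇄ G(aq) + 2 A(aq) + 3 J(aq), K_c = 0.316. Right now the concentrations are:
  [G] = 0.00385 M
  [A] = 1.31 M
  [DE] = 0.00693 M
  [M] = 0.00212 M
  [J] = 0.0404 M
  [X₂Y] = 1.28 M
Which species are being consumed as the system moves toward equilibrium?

DE, X₂Y, M (reactants)

Q_c = [G]·[A]²·[J]³ / ([DE]·[X₂Y]·[M]) = (0.00385)·(1.31)²·(0.0404)³ / ((0.00693)·(1.28)·(0.00212)) = 0.0232
Q_c = 0.0232 < K_c = 0.316: net forward reaction.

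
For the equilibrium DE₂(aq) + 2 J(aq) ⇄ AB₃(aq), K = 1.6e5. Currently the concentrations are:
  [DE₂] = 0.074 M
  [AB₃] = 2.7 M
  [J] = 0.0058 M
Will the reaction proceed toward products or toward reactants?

in the reverse direction

Q = [AB₃] / ([DE₂]·[J]²) = (2.7) / ((0.074)·(0.0058)²) = 1.1e6
Q = 1.1e6 > K = 1.6e5, so the reverse reaction proceeds.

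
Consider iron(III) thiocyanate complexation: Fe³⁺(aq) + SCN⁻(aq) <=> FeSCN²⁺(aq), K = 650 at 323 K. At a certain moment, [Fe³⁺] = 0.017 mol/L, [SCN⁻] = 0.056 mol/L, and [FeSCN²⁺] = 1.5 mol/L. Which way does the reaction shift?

Q = [FeSCN²⁺] / ([Fe³⁺]·[SCN⁻]) = (1.5) / ((0.017)·(0.056)) = 1600
Q = 1600 > K = 650, so the reverse reaction proceeds.

in the reverse direction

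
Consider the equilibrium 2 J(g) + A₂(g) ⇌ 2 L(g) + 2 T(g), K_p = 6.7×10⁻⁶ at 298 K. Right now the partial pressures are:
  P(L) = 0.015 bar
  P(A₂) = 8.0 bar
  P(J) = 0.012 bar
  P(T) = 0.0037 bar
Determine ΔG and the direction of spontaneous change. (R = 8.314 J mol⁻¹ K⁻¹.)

Q_p = P(L)²·P(T)² / (P(J)²·P(A₂)) = (0.015)²·(0.0037)² / ((0.012)²·(8.0)) = 2.67×10⁻⁶
ΔG = RT ln(Q_p/K_p) = (8.314 J mol⁻¹ K⁻¹)(298 K) × ln(2.67×10⁻⁶/6.7×10⁻⁶)
   = (2.478 kJ/mol)(-0.9200) = -2.28 kJ/mol
ΔG < 0, so the forward reaction is spontaneous (proceeds forward).

ΔG = -2.28 kJ/mol; the forward reaction is spontaneous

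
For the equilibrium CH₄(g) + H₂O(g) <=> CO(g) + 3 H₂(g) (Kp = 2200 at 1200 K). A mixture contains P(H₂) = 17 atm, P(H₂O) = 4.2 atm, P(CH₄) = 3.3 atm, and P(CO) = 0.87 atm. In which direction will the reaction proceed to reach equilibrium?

toward products

Qp = P(CO)·P(H₂)³ / (P(CH₄)·P(H₂O)) = (0.87)·(17)³ / ((3.3)·(4.2)) = 310
Qp = 310 < Kp = 2200, so the forward reaction proceeds.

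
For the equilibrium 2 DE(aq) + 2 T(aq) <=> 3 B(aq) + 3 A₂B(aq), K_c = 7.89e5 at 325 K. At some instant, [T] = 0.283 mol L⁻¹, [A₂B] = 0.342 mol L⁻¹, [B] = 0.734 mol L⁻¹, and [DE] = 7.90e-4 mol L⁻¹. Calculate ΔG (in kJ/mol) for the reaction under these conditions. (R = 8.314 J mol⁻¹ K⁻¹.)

ΔG = -2.47 kJ/mol

Q_c = [B]³·[A₂B]³ / ([DE]²·[T]²) = (0.734)³·(0.342)³ / ((7.90e-4)²·(0.283)²) = 3.16e5
ΔG = RT ln(Q_c/K_c) = (8.314 J mol⁻¹ K⁻¹)(325 K) × ln(3.16e5/7.89e5)
   = (2.702 kJ/mol)(-0.9150) = -2.47 kJ/mol
ΔG < 0, so the forward reaction is spontaneous (proceeds forward).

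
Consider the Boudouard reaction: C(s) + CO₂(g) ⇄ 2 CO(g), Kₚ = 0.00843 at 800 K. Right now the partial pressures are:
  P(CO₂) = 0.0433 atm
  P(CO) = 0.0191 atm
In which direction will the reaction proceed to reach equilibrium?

at equilibrium

(C is a pure solid — omitted from Qₚ.)
Qₚ = P(CO)² / P(CO₂) = (0.0191)² / (0.0433) = 0.00843
Qₚ = 0.00843 = Kₚ, so the system is already at equilibrium.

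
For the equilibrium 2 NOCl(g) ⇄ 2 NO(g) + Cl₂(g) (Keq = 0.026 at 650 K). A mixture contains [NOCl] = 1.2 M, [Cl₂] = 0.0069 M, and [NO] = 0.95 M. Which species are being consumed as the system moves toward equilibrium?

Q = [NO]²·[Cl₂] / [NOCl]² = (0.95)²·(0.0069) / (1.2)² = 0.0043
Q = 0.0043 < Keq = 0.026: net forward reaction.

NOCl (reactants)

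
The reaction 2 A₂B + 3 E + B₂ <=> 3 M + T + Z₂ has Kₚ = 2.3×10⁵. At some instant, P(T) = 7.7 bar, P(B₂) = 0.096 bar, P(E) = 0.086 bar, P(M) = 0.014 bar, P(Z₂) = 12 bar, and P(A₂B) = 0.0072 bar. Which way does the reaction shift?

Qₚ = P(M)³·P(T)·P(Z₂) / (P(A₂B)²·P(E)³·P(B₂)) = (0.014)³·(7.7)·(12) / ((0.0072)²·(0.086)³·(0.096)) = 80000
Qₚ = 80000 < Kₚ = 2.3×10⁵, so the forward reaction proceeds.

in the forward direction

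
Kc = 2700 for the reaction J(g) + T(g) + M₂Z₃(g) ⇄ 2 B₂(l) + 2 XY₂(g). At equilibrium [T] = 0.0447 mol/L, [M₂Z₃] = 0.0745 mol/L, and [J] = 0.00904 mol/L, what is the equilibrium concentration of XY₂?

(B₂ is a pure liquid — omitted from Kc.)
At equilibrium, Kc = [XY₂]² / ([J]·[T]·[M₂Z₃]) = 2700.
([XY₂])² / ((0.00904)·(0.0447)·(0.0745)) = 2700
[XY₂]² = 0.0813 ⇒ [XY₂] = 0.285 mol/L

[XY₂] = 0.285 mol/L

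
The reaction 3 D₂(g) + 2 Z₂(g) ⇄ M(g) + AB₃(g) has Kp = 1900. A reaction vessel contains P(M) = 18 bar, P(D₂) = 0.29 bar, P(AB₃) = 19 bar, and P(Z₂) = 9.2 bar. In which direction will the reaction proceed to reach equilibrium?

Qp = P(M)·P(AB₃) / (P(D₂)³·P(Z₂)²) = (18)·(19) / ((0.29)³·(9.2)²) = 170
Qp = 170 < Kp = 1900, so the forward reaction proceeds.

to the right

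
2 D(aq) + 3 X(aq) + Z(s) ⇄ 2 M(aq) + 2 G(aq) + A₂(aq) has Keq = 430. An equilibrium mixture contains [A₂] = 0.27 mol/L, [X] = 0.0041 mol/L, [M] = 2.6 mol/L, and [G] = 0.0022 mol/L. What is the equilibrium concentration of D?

[D] = 0.55 mol/L

(Z is a pure solid — omitted from Keq.)
At equilibrium, Keq = [M]²·[G]²·[A₂] / ([D]²·[X]³) = 430.
(2.6)²·(0.0022)²·(0.27) / (([D])²·(0.0041)³) = 430
[D]² = 0.298 ⇒ [D] = 0.55 mol/L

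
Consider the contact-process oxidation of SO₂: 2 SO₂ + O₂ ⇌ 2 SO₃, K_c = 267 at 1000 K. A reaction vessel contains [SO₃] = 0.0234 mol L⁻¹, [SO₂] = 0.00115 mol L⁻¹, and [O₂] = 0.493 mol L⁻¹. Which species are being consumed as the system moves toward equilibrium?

Q_c = [SO₃]² / ([SO₂]²·[O₂]) = (0.0234)² / ((0.00115)²·(0.493)) = 840
Q_c = 840 > K_c = 267: net reverse reaction.

SO₃ (products)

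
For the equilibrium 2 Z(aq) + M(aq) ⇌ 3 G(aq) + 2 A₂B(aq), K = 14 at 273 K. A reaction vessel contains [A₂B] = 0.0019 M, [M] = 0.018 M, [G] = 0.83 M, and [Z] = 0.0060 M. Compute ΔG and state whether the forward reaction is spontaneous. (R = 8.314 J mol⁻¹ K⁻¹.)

ΔG = -3.36 kJ/mol; the forward reaction is spontaneous

Q = [G]³·[A₂B]² / ([Z]²·[M]) = (0.83)³·(0.0019)² / ((0.0060)²·(0.018)) = 3.19
ΔG = RT ln(Q/K) = (8.314 J mol⁻¹ K⁻¹)(273 K) × ln(3.19/14)
   = (2.270 kJ/mol)(-1.479) = -3.36 kJ/mol
ΔG < 0, so the forward reaction is spontaneous (proceeds forward).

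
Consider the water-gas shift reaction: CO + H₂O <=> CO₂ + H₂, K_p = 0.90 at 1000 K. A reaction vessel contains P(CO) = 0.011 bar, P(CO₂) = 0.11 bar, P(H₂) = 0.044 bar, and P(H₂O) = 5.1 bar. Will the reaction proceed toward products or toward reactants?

Q_p = P(CO₂)·P(H₂) / (P(CO)·P(H₂O)) = (0.11)·(0.044) / ((0.011)·(5.1)) = 0.086
Q_p = 0.086 < K_p = 0.90, so the forward reaction proceeds.

forward (toward products)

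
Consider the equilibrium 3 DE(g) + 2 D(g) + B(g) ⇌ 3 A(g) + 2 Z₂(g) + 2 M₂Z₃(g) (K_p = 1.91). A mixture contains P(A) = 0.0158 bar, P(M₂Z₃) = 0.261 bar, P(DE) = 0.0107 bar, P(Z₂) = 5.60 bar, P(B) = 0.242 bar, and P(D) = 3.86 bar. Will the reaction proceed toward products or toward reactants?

no net change (already at equilibrium)

Q_p = P(A)³·P(Z₂)²·P(M₂Z₃)² / (P(DE)³·P(D)²·P(B)) = (0.0158)³·(5.60)²·(0.261)² / ((0.0107)³·(3.86)²·(0.242)) = 1.91
Q_p = 1.91 = K_p, so the system is already at equilibrium.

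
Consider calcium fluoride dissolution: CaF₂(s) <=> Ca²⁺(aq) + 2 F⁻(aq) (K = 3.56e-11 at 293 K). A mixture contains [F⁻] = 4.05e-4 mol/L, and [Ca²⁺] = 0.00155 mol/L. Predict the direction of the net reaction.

(CaF₂ is a pure solid — omitted from Q.)
Q = [Ca²⁺]·[F⁻]² = (0.00155)·(4.05e-4)² = 2.54e-10
Q = 2.54e-10 > K = 3.56e-11, so the reverse reaction proceeds.

toward reactants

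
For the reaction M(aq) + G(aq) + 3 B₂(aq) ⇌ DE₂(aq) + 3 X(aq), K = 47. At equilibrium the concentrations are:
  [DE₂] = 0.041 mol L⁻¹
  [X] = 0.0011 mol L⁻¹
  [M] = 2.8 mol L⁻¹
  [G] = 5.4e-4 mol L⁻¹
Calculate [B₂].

At equilibrium, K = [DE₂]·[X]³ / ([M]·[G]·[B₂]³) = 47.
(0.041)·(0.0011)³ / ((2.8)·(5.4e-4)·([B₂])³) = 47
[B₂]³ = 7.68e-10 ⇒ [B₂] = 9.2e-4 mol L⁻¹

[B₂] = 9.2e-4 mol L⁻¹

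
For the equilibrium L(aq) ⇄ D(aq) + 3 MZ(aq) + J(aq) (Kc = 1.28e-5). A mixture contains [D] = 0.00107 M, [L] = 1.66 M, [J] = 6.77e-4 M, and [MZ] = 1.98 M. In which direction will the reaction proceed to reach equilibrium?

toward products

Qc = [D]·[MZ]³·[J] / [L] = (0.00107)·(1.98)³·(6.77e-4) / (1.66) = 3.39e-6
Qc = 3.39e-6 < Kc = 1.28e-5, so the forward reaction proceeds.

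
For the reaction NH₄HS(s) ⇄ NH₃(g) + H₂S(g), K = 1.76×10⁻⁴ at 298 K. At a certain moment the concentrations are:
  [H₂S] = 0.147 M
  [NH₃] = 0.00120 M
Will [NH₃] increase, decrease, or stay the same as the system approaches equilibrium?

(NH₄HS is a pure solid — omitted from Q.)
Q = [NH₃]·[H₂S] = (0.00120)·(0.147) = 1.76×10⁻⁴
Q = 1.76×10⁻⁴ = K; the system is at equilibrium.

stay the same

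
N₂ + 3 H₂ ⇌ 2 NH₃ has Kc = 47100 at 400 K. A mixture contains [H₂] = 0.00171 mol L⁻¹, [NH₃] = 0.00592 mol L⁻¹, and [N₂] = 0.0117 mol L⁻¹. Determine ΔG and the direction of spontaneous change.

Qc = [NH₃]² / ([N₂]·[H₂]³) = (0.00592)² / ((0.0117)·(0.00171)³) = 5.99×10⁵
ΔG = RT ln(Qc/Kc) = (8.314 J mol⁻¹ K⁻¹)(400 K) × ln(5.99×10⁵/47100)
   = (3.326 kJ/mol)(2.543) = 8.46 kJ/mol
ΔG > 0, so the forward reaction is non-spontaneous (proceeds in reverse).

ΔG = 8.46 kJ/mol; the forward reaction is non-spontaneous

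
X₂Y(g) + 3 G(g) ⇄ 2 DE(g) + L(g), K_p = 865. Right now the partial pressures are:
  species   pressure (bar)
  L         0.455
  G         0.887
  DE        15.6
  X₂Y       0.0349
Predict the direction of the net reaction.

toward reactants

Q_p = P(DE)²·P(L) / (P(X₂Y)·P(G)³) = (15.6)²·(0.455) / ((0.0349)·(0.887)³) = 4550
Q_p = 4550 > K_p = 865, so the reverse reaction proceeds.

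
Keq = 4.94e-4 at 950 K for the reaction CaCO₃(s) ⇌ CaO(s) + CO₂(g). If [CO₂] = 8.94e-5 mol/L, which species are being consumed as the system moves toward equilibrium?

(CaCO₃, CaO are pure solids — omitted from Q.)
Q = [CO₂] = 8.94e-5
Q = 8.94e-5 < Keq = 4.94e-4: net forward reaction.

CaCO₃ (reactants)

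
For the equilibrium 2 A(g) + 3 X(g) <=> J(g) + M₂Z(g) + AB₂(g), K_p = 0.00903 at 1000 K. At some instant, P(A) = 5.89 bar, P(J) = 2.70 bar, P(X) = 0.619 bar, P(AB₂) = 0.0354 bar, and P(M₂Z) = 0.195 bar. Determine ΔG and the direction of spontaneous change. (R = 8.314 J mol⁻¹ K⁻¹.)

Q_p = P(J)·P(M₂Z)·P(AB₂) / (P(A)²·P(X)³) = (2.70)·(0.195)·(0.0354) / ((5.89)²·(0.619)³) = 0.00227
ΔG = RT ln(Q_p/K_p) = (8.314 J mol⁻¹ K⁻¹)(1000 K) × ln(0.00227/0.00903)
   = (8.314 kJ/mol)(-1.381) = -11.5 kJ/mol
ΔG < 0, so the forward reaction is spontaneous (proceeds forward).

ΔG = -11.5 kJ/mol; the forward reaction is spontaneous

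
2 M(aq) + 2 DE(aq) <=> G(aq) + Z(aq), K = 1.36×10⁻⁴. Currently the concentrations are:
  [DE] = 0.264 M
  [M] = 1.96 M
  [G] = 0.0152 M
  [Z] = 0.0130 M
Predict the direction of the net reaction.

reverse (toward reactants)

Q = [G]·[Z] / ([M]²·[DE]²) = (0.0152)·(0.0130) / ((1.96)²·(0.264)²) = 7.38×10⁻⁴
Q = 7.38×10⁻⁴ > K = 1.36×10⁻⁴, so the reverse reaction proceeds.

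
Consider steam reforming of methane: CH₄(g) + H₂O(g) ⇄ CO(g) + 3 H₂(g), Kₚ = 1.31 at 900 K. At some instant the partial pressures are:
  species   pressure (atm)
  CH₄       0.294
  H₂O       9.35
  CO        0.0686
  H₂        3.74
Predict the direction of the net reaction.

Qₚ = P(CO)·P(H₂)³ / (P(CH₄)·P(H₂O)) = (0.0686)·(3.74)³ / ((0.294)·(9.35)) = 1.31
Qₚ = 1.31 = Kₚ, so the system is already at equilibrium.

no net change (already at equilibrium)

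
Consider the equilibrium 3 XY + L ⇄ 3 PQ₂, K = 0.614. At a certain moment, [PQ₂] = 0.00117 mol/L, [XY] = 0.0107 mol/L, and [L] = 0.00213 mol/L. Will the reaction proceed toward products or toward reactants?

Q = [PQ₂]³ / ([XY]³·[L]) = (0.00117)³ / ((0.0107)³·(0.00213)) = 0.614
Q = 0.614 = K, so the system is already at equilibrium.

neither direction; the system is at equilibrium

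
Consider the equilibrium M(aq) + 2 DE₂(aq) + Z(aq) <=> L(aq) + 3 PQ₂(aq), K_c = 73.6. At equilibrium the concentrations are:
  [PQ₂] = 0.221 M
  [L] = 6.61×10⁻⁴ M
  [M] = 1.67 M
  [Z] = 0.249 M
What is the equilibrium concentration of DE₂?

At equilibrium, K_c = [L]·[PQ₂]³ / ([M]·[DE₂]²·[Z]) = 73.6.
(6.61×10⁻⁴)·(0.221)³ / ((1.67)·([DE₂])²·(0.249)) = 73.6
[DE₂]² = 2.33×10⁻⁷ ⇒ [DE₂] = 4.83×10⁻⁴ M

[DE₂] = 4.83×10⁻⁴ M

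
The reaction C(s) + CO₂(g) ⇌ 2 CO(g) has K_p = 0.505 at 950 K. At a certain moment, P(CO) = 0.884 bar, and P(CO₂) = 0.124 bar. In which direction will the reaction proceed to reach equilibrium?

(C is a pure solid — omitted from Q_p.)
Q_p = P(CO)² / P(CO₂) = (0.884)² / (0.124) = 6.30
Q_p = 6.30 > K_p = 0.505, so the reverse reaction proceeds.

reverse (toward reactants)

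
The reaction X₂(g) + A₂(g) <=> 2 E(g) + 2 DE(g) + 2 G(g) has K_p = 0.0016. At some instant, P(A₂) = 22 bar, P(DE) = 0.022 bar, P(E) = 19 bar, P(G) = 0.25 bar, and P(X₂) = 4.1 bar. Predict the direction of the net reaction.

to the right

Q_p = P(E)²·P(DE)²·P(G)² / (P(X₂)·P(A₂)) = (19)²·(0.022)²·(0.25)² / ((4.1)·(22)) = 1.2×10⁻⁴
Q_p = 1.2×10⁻⁴ < K_p = 0.0016, so the forward reaction proceeds.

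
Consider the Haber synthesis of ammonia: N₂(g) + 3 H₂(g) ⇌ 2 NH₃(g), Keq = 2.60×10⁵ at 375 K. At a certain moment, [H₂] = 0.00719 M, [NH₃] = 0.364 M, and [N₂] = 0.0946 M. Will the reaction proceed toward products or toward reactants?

toward reactants

Q = [NH₃]² / ([N₂]·[H₂]³) = (0.364)² / ((0.0946)·(0.00719)³) = 3.77×10⁶
Q = 3.77×10⁶ > Keq = 2.60×10⁵, so the reverse reaction proceeds.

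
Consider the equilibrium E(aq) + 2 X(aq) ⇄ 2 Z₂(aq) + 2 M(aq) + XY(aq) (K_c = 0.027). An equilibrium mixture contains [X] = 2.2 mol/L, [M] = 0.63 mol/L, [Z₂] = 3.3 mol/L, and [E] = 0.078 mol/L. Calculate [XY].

At equilibrium, K_c = [Z₂]²·[M]²·[XY] / ([E]·[X]²) = 0.027.
(3.3)²·(0.63)²·([XY]) / ((0.078)·(2.2)²) = 0.027
[XY] = 0.00236 = 0.0024 mol/L

[XY] = 0.0024 mol/L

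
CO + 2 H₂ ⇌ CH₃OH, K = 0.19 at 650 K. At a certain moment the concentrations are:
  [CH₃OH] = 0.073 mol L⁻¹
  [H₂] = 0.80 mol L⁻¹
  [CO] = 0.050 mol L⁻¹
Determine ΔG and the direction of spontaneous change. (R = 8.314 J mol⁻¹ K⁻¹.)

ΔG = 13.4 kJ/mol; the forward reaction is non-spontaneous

Q = [CH₃OH] / ([CO]·[H₂]²) = (0.073) / ((0.050)·(0.80)²) = 2.28
ΔG = RT ln(Q/K) = (8.314 J mol⁻¹ K⁻¹)(650 K) × ln(2.28/0.19)
   = (5.404 kJ/mol)(2.485) = 13.4 kJ/mol
ΔG > 0, so the forward reaction is non-spontaneous (proceeds in reverse).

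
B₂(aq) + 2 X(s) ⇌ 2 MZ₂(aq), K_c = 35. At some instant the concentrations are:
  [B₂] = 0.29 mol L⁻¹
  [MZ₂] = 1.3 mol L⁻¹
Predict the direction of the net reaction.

(X is a pure solid — omitted from Q_c.)
Q_c = [MZ₂]² / [B₂] = (1.3)² / (0.29) = 5.8
Q_c = 5.8 < K_c = 35, so the forward reaction proceeds.

to the right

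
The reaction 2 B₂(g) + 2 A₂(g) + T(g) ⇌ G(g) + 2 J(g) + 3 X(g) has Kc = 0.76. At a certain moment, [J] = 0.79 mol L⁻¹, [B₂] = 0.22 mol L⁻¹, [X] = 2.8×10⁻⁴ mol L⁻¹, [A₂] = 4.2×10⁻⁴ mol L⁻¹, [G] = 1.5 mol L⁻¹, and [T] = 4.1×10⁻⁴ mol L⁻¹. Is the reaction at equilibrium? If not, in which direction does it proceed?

in the reverse direction

Qc = [G]·[J]²·[X]³ / ([B₂]²·[A₂]²·[T]) = (1.5)·(0.79)²·(2.8×10⁻⁴)³ / ((0.22)²·(4.2×10⁻⁴)²·(4.1×10⁻⁴)) = 5.9
Qc = 5.9 > Kc = 0.76, so the reverse reaction proceeds.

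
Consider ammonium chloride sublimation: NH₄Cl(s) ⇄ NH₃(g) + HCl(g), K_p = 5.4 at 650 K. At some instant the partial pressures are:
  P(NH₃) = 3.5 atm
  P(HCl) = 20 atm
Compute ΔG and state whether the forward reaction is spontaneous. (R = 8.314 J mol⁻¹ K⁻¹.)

(NH₄Cl is a pure solid — omitted from Q_p.)
Q_p = P(NH₃)·P(HCl) = (3.5)·(20) = 70.0
ΔG = RT ln(Q_p/K_p) = (8.314 J mol⁻¹ K⁻¹)(650 K) × ln(70.0/5.4)
   = (5.404 kJ/mol)(2.562) = 13.8 kJ/mol
ΔG > 0, so the forward reaction is non-spontaneous (proceeds in reverse).

ΔG = 13.8 kJ/mol; the forward reaction is non-spontaneous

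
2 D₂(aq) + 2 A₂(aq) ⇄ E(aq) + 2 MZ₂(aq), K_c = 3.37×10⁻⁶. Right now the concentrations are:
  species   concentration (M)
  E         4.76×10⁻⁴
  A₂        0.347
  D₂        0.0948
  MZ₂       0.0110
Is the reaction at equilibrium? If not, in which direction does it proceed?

toward reactants

Q_c = [E]·[MZ₂]² / ([D₂]²·[A₂]²) = (4.76×10⁻⁴)·(0.0110)² / ((0.0948)²·(0.347)²) = 5.32×10⁻⁵
Q_c = 5.32×10⁻⁵ > K_c = 3.37×10⁻⁶, so the reverse reaction proceeds.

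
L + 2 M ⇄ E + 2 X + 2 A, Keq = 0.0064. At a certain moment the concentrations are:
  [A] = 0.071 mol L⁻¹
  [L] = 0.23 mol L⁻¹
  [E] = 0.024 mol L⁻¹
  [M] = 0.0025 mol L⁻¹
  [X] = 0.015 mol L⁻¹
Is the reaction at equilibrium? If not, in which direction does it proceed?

Q = [E]·[X]²·[A]² / ([L]·[M]²) = (0.024)·(0.015)²·(0.071)² / ((0.23)·(0.0025)²) = 0.019
Q = 0.019 > Keq = 0.0064, so the reverse reaction proceeds.

in the reverse direction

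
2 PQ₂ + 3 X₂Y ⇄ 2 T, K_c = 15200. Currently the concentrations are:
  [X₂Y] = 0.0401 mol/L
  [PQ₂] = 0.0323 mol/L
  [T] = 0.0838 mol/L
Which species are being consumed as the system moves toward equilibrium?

T (products)

Q_c = [T]² / ([PQ₂]²·[X₂Y]³) = (0.0838)² / ((0.0323)²·(0.0401)³) = 1.04e5
Q_c = 1.04e5 > K_c = 15200: net reverse reaction.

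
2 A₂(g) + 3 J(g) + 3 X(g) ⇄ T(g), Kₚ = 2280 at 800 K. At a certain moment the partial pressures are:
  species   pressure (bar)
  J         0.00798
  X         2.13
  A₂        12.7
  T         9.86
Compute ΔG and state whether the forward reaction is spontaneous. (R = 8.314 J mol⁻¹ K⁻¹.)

ΔG = 11.3 kJ/mol; the forward reaction is non-spontaneous

Qₚ = P(T) / (P(A₂)²·P(J)³·P(X)³) = (9.86) / ((12.7)²·(0.00798)³·(2.13)³) = 12400
ΔG = RT ln(Qₚ/Kₚ) = (8.314 J mol⁻¹ K⁻¹)(800 K) × ln(12400/2280)
   = (6.651 kJ/mol)(1.694) = 11.3 kJ/mol
ΔG > 0, so the forward reaction is non-spontaneous (proceeds in reverse).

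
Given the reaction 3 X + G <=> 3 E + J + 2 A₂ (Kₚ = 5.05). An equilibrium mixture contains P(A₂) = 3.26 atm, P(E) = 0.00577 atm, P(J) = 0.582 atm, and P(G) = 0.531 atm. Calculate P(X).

At equilibrium, Kₚ = P(E)³·P(J)·P(A₂)² / (P(X)³·P(G)) = 5.05.
(0.00577)³·(0.582)·(3.26)² / ((P(X))³·(0.531)) = 5.05
P(X)³ = 4.43×10⁻⁷ ⇒ P(X) = 0.00762 atm

P(X) = 0.00762 atm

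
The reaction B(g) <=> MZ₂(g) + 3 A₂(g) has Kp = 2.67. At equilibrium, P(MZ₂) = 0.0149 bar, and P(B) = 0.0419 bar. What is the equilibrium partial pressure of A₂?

P(A₂) = 1.96 bar

At equilibrium, Kp = P(MZ₂)·P(A₂)³ / P(B) = 2.67.
(0.0149)·(P(A₂))³ / (0.0419) = 2.67
P(A₂)³ = 7.51 ⇒ P(A₂) = 1.96 bar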